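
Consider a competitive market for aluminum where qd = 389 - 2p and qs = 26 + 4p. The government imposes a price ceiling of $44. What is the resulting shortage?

Equilibrium price would be p* = 60.5, so the ceiling at 44 binds.
At p = 44: qd = 389 − 2(44) = 301, qs = 26 + 4(44) = 202.
Shortage = 301 − 202 = 99.

Shortage = 99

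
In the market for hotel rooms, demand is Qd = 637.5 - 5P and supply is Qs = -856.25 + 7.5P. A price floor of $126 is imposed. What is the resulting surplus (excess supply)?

Equilibrium price would be P* = 119.5, so the floor at 126 binds.
At P = 126: Qd = 7.5, Qs = 88.75.
Surplus = 88.75 − 7.5 = 81.25.

Surplus = 81.25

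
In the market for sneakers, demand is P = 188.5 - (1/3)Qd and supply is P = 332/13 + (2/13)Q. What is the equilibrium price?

Set the two price expressions equal: 188.5 - (1/3)Q = 332/13 + (2/13)Q.
4237/26 = (19/39)Q, so Q* = 334.5.
P* = 188.5 − (1/3)(334.5) = 77.

P* = 77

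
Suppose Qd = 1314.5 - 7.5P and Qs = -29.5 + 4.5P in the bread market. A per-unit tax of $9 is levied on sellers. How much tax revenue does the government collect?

Tax revenue = 4042.6875

Pre-tax equilibrium: P* = 112, Q* = 474.5.
Tax on sellers shifts supply to Qs = -29.5 + 4.5(P − 9) = -70 + 4.5P.
1314.5 - 7.5P = -70 + 4.5P gives buyer price Pb = 115.375; sellers receive Ps = 115.375 − 9 = 106.375.
New quantity: Q = 1314.5 − 7.5(115.375) = 449.1875.
Revenue = 9 × 449.1875 = 4042.6875.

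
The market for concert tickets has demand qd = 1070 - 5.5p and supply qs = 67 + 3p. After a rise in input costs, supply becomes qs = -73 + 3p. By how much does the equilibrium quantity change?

Original equilibrium: p* = 118, q* = 421.
New equilibrium: 1070 - 5.5p = -73 + 3p, so 1143 = 8.5p and p' = 2286/17; q' = 1070 − 5.5(2286/17) = 5617/17.
Change in quantity: 5617/17 − 421 = -1540/17.

Δq = -1540/17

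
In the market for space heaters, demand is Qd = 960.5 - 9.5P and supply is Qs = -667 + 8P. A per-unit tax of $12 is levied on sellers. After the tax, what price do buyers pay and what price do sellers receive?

Pre-tax equilibrium: P* = 93, Q* = 77.
Tax on sellers shifts supply to Qs = -667 + 8(P − 12) = -763 + 8P.
960.5 - 9.5P = -763 + 8P gives buyer price Pb = 3447/35; sellers receive Ps = 3447/35 − 12 = 3027/35.
New quantity: Q = 960.5 − 9.5(3447/35) = 871/35.

Buyers pay 3447/35, sellers receive 3027/35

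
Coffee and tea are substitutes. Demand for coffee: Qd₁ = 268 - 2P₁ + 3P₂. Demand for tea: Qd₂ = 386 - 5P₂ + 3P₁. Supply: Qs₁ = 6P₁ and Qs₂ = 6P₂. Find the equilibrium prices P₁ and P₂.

P₁ = 4106/79, P₂ = 3892/79

Market 1: 268 - 2P₁ + 3P₂ = 6P₁ → 8P₁ - 3P₂ = 268.
Market 2: 11P₂ - 3P₁ = 386.
Eliminating P₂: 11×(1) + 3×(2) gives 79P₁ = 4106, so P₁ = 4106/79.
Back-substitute into (2): P₂ = (386 + 3×4106/79) / 11 = 3892/79.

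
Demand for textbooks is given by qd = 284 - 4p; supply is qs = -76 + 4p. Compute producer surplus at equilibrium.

Equilibrium: 284 - 4p = -76 + 4p gives p* = 45, q* = 104.
Supply starts at p = 19 (where qs = 0).
PS = ½(45 − 19)(104) = 1352.

Producer surplus = 1352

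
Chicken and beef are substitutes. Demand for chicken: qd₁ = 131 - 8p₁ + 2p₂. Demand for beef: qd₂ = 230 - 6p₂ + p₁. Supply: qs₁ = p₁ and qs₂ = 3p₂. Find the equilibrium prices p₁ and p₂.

p₁ = 1639/79, p₂ = 2201/79

Market 1: 131 - 8p₁ + 2p₂ = p₁ → 9p₁ - 2p₂ = 131.
Market 2: 9p₂ - p₁ = 230.
Eliminating p₂: 9×(1) + 2×(2) gives 79p₁ = 1639, so p₁ = 1639/79.
Back-substitute into (2): p₂ = (230 + 1×1639/79) / 9 = 2201/79.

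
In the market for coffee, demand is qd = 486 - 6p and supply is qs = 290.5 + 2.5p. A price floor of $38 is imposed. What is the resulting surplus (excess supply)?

Equilibrium price would be p* = 23, so the floor at 38 binds.
At p = 38: qd = 258, qs = 385.5.
Surplus = 385.5 − 258 = 127.5.

Surplus = 127.5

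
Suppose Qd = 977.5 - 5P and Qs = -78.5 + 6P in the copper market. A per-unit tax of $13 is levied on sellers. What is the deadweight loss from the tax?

Deadweight loss = 2535/11

Pre-tax equilibrium: P* = 96, Q* = 497.5.
Tax on sellers shifts supply to Qs = -78.5 + 6(P − 13) = -156.5 + 6P.
977.5 - 5P = -156.5 + 6P gives buyer price Pb = 1134/11; sellers receive Ps = 1134/11 − 13 = 991/11.
New quantity: Q = 977.5 − 5(1134/11) = 10165/22.
DWL = ½ × 13 × (497.5 − 10165/22) = 2535/11.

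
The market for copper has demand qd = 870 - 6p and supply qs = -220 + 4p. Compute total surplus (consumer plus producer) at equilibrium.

Equilibrium: 870 - 6p = -220 + 4p gives p* = 109, q* = 216.
Demand choke price: p = 145; supply starts at p = 55.
CS = ½(145 − 109)(216) = 3888; PS = ½(109 − 55)(216) = 5832.

Total surplus = 9720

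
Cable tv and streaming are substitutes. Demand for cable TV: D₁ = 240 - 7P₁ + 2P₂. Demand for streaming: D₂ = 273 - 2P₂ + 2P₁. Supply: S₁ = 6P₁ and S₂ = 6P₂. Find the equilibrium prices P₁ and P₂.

P₁ = 24.66, P₂ = 40.29

Market 1: 240 - 7P₁ + 2P₂ = 6P₁ → 13P₁ - 2P₂ = 240.
Market 2: 8P₂ - 2P₁ = 273.
Eliminating P₂: 8×(1) + 2×(2) gives 100P₁ = 2466, so P₁ = 24.66.
Back-substitute into (2): P₂ = (273 + 2×24.66) / 8 = 40.29.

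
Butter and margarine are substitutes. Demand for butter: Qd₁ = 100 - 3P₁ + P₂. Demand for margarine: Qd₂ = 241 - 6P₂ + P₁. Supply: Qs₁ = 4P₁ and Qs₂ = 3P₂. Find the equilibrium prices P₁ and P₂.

Market 1: 100 - 3P₁ + P₂ = 4P₁ → 7P₁ - P₂ = 100.
Market 2: 9P₂ - P₁ = 241.
Eliminating P₂: 9×(1) + 1×(2) gives 62P₁ = 1141, so P₁ = 1141/62.
Back-substitute into (2): P₂ = (241 + 1×1141/62) / 9 = 1787/62.

P₁ = 1141/62, P₂ = 1787/62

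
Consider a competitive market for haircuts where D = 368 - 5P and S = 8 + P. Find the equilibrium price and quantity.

Set D = S: 368 - 5P = 8 + P.
360 = 6P, so P* = 60.
Q* = 368 − 5(60) = 68.

P* = 60, Q* = 68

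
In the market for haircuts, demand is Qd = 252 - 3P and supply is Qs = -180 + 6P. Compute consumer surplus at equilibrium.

Consumer surplus = 1944

Equilibrium: 252 - 3P = -180 + 6P gives P* = 48, Q* = 108.
Demand choke price (Qd = 0): P = 84.
CS = ½(84 − 48)(108) = 1944.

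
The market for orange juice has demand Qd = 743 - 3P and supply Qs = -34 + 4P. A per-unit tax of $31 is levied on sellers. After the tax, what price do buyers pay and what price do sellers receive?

Buyers pay 901/7, sellers receive 684/7

Pre-tax equilibrium: P* = 111, Q* = 410.
Tax on sellers shifts supply to Qs = -34 + 4(P − 31) = -158 + 4P.
743 - 3P = -158 + 4P gives buyer price Pb = 901/7; sellers receive Ps = 901/7 − 31 = 684/7.
New quantity: Q = 743 − 3(901/7) = 2498/7.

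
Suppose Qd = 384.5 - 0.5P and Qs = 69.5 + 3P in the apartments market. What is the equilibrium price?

P* = 90

Set Qd = Qs: 384.5 - 0.5P = 69.5 + 3P.
315 = 3.5P, so P* = 90.
Q* = 384.5 − 0.5(90) = 339.5.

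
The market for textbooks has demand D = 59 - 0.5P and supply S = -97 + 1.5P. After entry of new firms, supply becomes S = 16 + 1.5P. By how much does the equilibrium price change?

ΔP = -56.5

Original equilibrium: P* = 78, Q* = 20.
New equilibrium: 59 - 0.5P = 16 + 1.5P, so 43 = 2P and P' = 21.5; Q' = 59 − 0.5(21.5) = 48.25.
Change in price: 21.5 − 78 = -56.5.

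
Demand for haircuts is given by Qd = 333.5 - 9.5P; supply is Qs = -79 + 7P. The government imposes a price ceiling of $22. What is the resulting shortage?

Shortage = 49.5

Equilibrium price would be P* = 25, so the ceiling at 22 binds.
At P = 22: Qd = 333.5 − 9.5(22) = 124.5, Qs = -79 + 7(22) = 75.
Shortage = 124.5 − 75 = 49.5.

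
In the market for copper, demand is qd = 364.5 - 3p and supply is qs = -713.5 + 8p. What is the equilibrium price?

p* = 98

Set qd = qs: 364.5 - 3p = -713.5 + 8p.
1078 = 11p, so p* = 98.
q* = 364.5 − 3(98) = 70.5.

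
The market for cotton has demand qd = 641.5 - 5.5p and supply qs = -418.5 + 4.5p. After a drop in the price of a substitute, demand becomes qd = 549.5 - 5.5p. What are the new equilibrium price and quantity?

p' = 96.8, q' = 17.1

Original equilibrium: p* = 106, q* = 58.5.
New equilibrium: 549.5 - 5.5p = -418.5 + 4.5p, so 968 = 10p and p' = 96.8; q' = 549.5 − 5.5(96.8) = 17.1.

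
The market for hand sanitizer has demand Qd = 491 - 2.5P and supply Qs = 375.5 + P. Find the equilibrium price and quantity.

Set Qd = Qs: 491 - 2.5P = 375.5 + P.
115.5 = 3.5P, so P* = 33.
Q* = 491 − 2.5(33) = 408.5.

P* = 33, Q* = 408.5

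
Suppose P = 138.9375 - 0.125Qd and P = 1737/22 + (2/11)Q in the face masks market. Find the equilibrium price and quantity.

P* = 114.5, Q* = 195.5

Set the two price expressions equal: 138.9375 - 0.125Q = 1737/22 + (2/11)Q.
10557/176 = (27/88)Q, so Q* = 195.5.
P* = 138.9375 − (0.125)(195.5) = 114.5.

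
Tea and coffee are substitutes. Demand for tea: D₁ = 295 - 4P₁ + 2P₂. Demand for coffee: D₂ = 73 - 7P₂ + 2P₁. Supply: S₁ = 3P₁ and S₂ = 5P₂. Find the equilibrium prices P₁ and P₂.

P₁ = 46.075, P₂ = 13.7625

Market 1: 295 - 4P₁ + 2P₂ = 3P₁ → 7P₁ - 2P₂ = 295.
Market 2: 12P₂ - 2P₁ = 73.
Eliminating P₂: 12×(1) + 2×(2) gives 80P₁ = 3686, so P₁ = 46.075.
Back-substitute into (2): P₂ = (73 + 2×46.075) / 12 = 13.7625.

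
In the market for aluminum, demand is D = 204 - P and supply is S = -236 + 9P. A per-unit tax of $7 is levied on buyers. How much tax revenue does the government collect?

Tax revenue = 1075.9

Pre-tax equilibrium: P* = 44, Q* = 160.
Tax on buyers shifts demand to D = 204 − 1(P + 7) = 197 - P.
197 - P = -236 + 9P gives seller price Ps = 43.3; buyers pay Pb = 43.3 + 7 = 50.3.
New quantity: Q = 204 − 1(50.3) = 153.7.
Revenue = 7 × 153.7 = 1075.9.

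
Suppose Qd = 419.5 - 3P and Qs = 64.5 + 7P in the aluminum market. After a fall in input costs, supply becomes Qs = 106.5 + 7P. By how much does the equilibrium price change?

Original equilibrium: P* = 35.5, Q* = 313.
New equilibrium: 419.5 - 3P = 106.5 + 7P, so 313 = 10P and P' = 31.3; Q' = 419.5 − 3(31.3) = 325.6.
Change in price: 31.3 − 35.5 = -4.2.

ΔP = -4.2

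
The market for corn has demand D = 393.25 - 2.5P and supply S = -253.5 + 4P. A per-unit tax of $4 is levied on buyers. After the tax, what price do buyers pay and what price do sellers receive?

Pre-tax equilibrium: P* = 99.5, Q* = 144.5.
Tax on buyers shifts demand to D = 393.25 − 2.5(P + 4) = 383.25 - 2.5P.
383.25 - 2.5P = -253.5 + 4P gives seller price Ps = 2547/26; buyers pay Pb = 2547/26 + 4 = 2651/26.
New quantity: Q = 393.25 − 2.5(2651/26) = 3597/26.

Buyers pay 2651/26, sellers receive 2547/26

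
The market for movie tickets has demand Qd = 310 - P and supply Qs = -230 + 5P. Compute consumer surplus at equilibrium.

Consumer surplus = 24200

Equilibrium: 310 - P = -230 + 5P gives P* = 90, Q* = 220.
Demand choke price (Qd = 0): P = 310.
CS = ½(310 − 90)(220) = 24200.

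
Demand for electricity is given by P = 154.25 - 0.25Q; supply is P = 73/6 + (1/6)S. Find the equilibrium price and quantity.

P* = 69, Q* = 341

Set the two price expressions equal: 154.25 - 0.25Q = 73/6 + (1/6)Q.
1705/12 = (5/12)Q, so Q* = 341.
P* = 154.25 − (0.25)(341) = 69.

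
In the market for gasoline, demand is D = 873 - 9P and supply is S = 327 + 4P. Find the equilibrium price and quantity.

Set D = S: 873 - 9P = 327 + 4P.
546 = 13P, so P* = 42.
Q* = 873 − 9(42) = 495.

P* = 42, Q* = 495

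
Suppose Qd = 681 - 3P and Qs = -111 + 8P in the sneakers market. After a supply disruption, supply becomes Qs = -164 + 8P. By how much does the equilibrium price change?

ΔP = 53/11

Original equilibrium: P* = 72, Q* = 465.
New equilibrium: 681 - 3P = -164 + 8P, so 845 = 11P and P' = 845/11; Q' = 681 − 3(845/11) = 4956/11.
Change in price: 845/11 − 72 = 53/11.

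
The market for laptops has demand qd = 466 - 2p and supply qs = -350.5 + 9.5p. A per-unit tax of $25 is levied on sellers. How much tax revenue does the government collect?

Tax revenue = 162550/23

Pre-tax equilibrium: p* = 71, q* = 324.
Tax on sellers shifts supply to qs = -350.5 + 9.5(p − 25) = -588 + 9.5p.
466 - 2p = -588 + 9.5p gives buyer price pb = 2108/23; sellers receive ps = 2108/23 − 25 = 1533/23.
New quantity: q = 466 − 2(2108/23) = 6502/23.
Revenue = 25 × 6502/23 = 162550/23.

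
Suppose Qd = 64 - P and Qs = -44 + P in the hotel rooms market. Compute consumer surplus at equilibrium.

Equilibrium: 64 - P = -44 + P gives P* = 54, Q* = 10.
Demand choke price (Qd = 0): P = 64.
CS = ½(64 − 54)(10) = 50.

Consumer surplus = 50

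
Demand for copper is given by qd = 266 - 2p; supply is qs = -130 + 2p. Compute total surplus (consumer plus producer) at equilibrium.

Total surplus = 2312

Equilibrium: 266 - 2p = -130 + 2p gives p* = 99, q* = 68.
Demand choke price: p = 133; supply starts at p = 65.
CS = ½(133 − 99)(68) = 1156; PS = ½(99 − 65)(68) = 1156.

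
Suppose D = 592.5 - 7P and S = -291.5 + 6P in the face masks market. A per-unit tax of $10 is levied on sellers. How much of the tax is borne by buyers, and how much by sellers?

Pre-tax equilibrium: P* = 68, Q* = 116.5.
Tax on sellers shifts supply to S = -291.5 + 6(P − 10) = -351.5 + 6P.
592.5 - 7P = -351.5 + 6P gives buyer price Pb = 944/13; sellers receive Ps = 944/13 − 10 = 814/13.
New quantity: Q = 592.5 − 7(944/13) = 2189/26.
Buyer burden = 944/13 − 68 = 60/13; seller burden = 68 − 814/13 = 70/13.

Buyers bear 60/13, sellers bear 70/13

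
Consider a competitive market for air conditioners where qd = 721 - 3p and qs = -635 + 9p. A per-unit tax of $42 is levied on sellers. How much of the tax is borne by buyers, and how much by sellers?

Pre-tax equilibrium: p* = 113, q* = 382.
Tax on sellers shifts supply to qs = -635 + 9(p − 42) = -1013 + 9p.
721 - 3p = -1013 + 9p gives buyer price pb = 144.5; sellers receive ps = 144.5 − 42 = 102.5.
New quantity: q = 721 − 3(144.5) = 287.5.
Buyer burden = 144.5 − 113 = 31.5; seller burden = 113 − 102.5 = 10.5.

Buyers bear $31.5, sellers bear $10.5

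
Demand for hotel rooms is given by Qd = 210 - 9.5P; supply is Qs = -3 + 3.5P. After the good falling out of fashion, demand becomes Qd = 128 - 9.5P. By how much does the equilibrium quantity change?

ΔQ = -287/13

Original equilibrium: P* = 213/13, Q* = 1413/26.
New equilibrium: 128 - 9.5P = -3 + 3.5P, so 131 = 13P and P' = 131/13; Q' = 128 − 9.5(131/13) = 839/26.
Change in quantity: 839/26 − 1413/26 = -287/13.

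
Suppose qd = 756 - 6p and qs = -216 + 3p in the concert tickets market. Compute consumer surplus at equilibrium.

Equilibrium: 756 - 6p = -216 + 3p gives p* = 108, q* = 108.
Demand choke price (qd = 0): p = 126.
CS = ½(126 − 108)(108) = 972.

Consumer surplus = 972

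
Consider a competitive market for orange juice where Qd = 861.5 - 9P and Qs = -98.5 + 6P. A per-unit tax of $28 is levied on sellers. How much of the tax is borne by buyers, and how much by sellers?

Pre-tax equilibrium: P* = 64, Q* = 285.5.
Tax on sellers shifts supply to Qs = -98.5 + 6(P − 28) = -266.5 + 6P.
861.5 - 9P = -266.5 + 6P gives buyer price Pb = 75.2; sellers receive Ps = 75.2 − 28 = 47.2.
New quantity: Q = 861.5 − 9(75.2) = 184.7.
Buyer burden = 75.2 − 64 = 11.2; seller burden = 64 − 47.2 = 16.8.

Buyers bear $11.2, sellers bear $16.8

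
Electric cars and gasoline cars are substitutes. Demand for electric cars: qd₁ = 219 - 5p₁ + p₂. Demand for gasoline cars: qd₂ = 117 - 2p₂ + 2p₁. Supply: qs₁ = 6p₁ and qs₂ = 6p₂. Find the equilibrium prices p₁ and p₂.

Market 1: 219 - 5p₁ + p₂ = 6p₁ → 11p₁ - p₂ = 219.
Market 2: 8p₂ - 2p₁ = 117.
Eliminating p₂: 8×(1) + 1×(2) gives 86p₁ = 1869, so p₁ = 1869/86.
Back-substitute into (2): p₂ = (117 + 2×1869/86) / 8 = 1725/86.

p₁ = 1869/86, p₂ = 1725/86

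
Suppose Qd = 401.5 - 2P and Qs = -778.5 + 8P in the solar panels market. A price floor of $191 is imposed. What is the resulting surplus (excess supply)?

Surplus = 730

Equilibrium price would be P* = 118, so the floor at 191 binds.
At P = 191: Qd = 19.5, Qs = 749.5.
Surplus = 749.5 − 19.5 = 730.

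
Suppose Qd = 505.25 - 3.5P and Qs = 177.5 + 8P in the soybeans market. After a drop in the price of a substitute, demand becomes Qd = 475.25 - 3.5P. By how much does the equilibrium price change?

Original equilibrium: P* = 28.5, Q* = 405.5.
New equilibrium: 475.25 - 3.5P = 177.5 + 8P, so 297.75 = 11.5P and P' = 1191/46; Q' = 475.25 − 3.5(1191/46) = 17693/46.
Change in price: 1191/46 − 28.5 = -60/23.

ΔP = -60/23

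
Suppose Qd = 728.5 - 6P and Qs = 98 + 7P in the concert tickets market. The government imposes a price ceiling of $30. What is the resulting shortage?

Equilibrium price would be P* = 48.5, so the ceiling at 30 binds.
At P = 30: Qd = 728.5 − 6(30) = 548.5, Qs = 98 + 7(30) = 308.
Shortage = 548.5 − 308 = 240.5.

Shortage = 240.5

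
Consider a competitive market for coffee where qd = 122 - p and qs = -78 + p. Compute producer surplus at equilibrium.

Producer surplus = 242

Equilibrium: 122 - p = -78 + p gives p* = 100, q* = 22.
Supply starts at p = 78 (where qs = 0).
PS = ½(100 − 78)(22) = 242.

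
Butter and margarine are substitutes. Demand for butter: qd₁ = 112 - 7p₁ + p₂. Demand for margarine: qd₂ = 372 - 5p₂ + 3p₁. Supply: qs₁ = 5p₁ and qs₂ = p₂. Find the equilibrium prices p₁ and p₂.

p₁ = 348/23, p₂ = 1600/23

Market 1: 112 - 7p₁ + p₂ = 5p₁ → 12p₁ - p₂ = 112.
Market 2: 6p₂ - 3p₁ = 372.
Eliminating p₂: 6×(1) + 1×(2) gives 69p₁ = 1044, so p₁ = 348/23.
Back-substitute into (2): p₂ = (372 + 3×348/23) / 6 = 1600/23.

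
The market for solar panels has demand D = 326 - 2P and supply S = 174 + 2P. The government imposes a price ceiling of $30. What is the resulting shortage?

Shortage = 32

Equilibrium price would be P* = 38, so the ceiling at 30 binds.
At P = 30: D = 326 − 2(30) = 266, S = 174 + 2(30) = 234.
Shortage = 266 − 234 = 32.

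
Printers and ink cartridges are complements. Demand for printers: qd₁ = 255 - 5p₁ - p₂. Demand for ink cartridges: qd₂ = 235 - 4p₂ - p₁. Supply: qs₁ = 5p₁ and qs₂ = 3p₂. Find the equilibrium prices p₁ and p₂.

p₁ = 1550/69, p₂ = 2095/69

Market 1: 255 - 5p₁ - p₂ = 5p₁ → 10p₁ + p₂ = 255.
Market 2: 7p₂ + p₁ = 235.
Eliminating p₂: 7×(1) − 1×(2) gives 69p₁ = 1550, so p₁ = 1550/69.
Back-substitute into (2): p₂ = (235 − 1×1550/69) / 7 = 2095/69.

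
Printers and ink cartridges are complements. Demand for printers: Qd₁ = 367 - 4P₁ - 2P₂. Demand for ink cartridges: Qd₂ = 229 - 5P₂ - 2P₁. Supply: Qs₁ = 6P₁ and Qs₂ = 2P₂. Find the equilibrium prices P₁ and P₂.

P₁ = 2111/66, P₂ = 778/33

Market 1: 367 - 4P₁ - 2P₂ = 6P₁ → 10P₁ + 2P₂ = 367.
Market 2: 7P₂ + 2P₁ = 229.
Eliminating P₂: 7×(1) − 2×(2) gives 66P₁ = 2111, so P₁ = 2111/66.
Back-substitute into (2): P₂ = (229 − 2×2111/66) / 7 = 778/33.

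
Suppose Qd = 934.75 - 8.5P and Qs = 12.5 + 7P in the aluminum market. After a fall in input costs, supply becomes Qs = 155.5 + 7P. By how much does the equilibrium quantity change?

Original equilibrium: P* = 59.5, Q* = 429.
New equilibrium: 934.75 - 8.5P = 155.5 + 7P, so 779.25 = 15.5P and P' = 3117/62; Q' = 934.75 − 8.5(3117/62) = 15730/31.
Change in quantity: 15730/31 − 429 = 2431/31.

ΔQ = 2431/31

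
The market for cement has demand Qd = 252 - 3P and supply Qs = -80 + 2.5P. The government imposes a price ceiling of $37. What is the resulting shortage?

Equilibrium price would be P* = 664/11, so the ceiling at 37 binds.
At P = 37: Qd = 252 − 3(37) = 141, Qs = -80 + 2.5(37) = 12.5.
Shortage = 141 − 12.5 = 128.5.

Shortage = 128.5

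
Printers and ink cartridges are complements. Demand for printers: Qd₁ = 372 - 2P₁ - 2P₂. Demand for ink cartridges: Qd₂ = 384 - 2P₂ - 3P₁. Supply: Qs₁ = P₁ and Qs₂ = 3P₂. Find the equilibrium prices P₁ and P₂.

Market 1: 372 - 2P₁ - 2P₂ = P₁ → 3P₁ + 2P₂ = 372.
Market 2: 5P₂ + 3P₁ = 384.
Eliminating P₂: 5×(1) − 2×(2) gives 9P₁ = 1092, so P₁ = 364/3.
Back-substitute into (2): P₂ = (384 − 3×364/3) / 5 = 4.

P₁ = 364/3, P₂ = 4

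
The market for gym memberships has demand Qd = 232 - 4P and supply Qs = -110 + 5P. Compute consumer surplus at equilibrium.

Equilibrium: 232 - 4P = -110 + 5P gives P* = 38, Q* = 80.
Demand choke price (Qd = 0): P = 58.
CS = ½(58 − 38)(80) = 800.

Consumer surplus = 800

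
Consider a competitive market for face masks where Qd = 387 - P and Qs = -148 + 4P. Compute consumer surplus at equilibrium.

Equilibrium: 387 - P = -148 + 4P gives P* = 107, Q* = 280.
Demand choke price (Qd = 0): P = 387.
CS = ½(387 − 107)(280) = 39200.

Consumer surplus = 39200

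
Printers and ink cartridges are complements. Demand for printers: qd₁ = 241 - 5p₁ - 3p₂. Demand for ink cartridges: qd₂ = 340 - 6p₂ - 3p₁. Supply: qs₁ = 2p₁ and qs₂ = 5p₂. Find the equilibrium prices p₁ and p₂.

p₁ = 1631/68, p₂ = 1657/68

Market 1: 241 - 5p₁ - 3p₂ = 2p₁ → 7p₁ + 3p₂ = 241.
Market 2: 11p₂ + 3p₁ = 340.
Eliminating p₂: 11×(1) − 3×(2) gives 68p₁ = 1631, so p₁ = 1631/68.
Back-substitute into (2): p₂ = (340 − 3×1631/68) / 11 = 1657/68.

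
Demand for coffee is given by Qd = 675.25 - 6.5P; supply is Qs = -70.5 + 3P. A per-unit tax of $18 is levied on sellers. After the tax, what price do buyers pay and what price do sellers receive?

Pre-tax equilibrium: P* = 78.5, Q* = 165.
Tax on sellers shifts supply to Qs = -70.5 + 3(P − 18) = -124.5 + 3P.
675.25 - 6.5P = -124.5 + 3P gives buyer price Pb = 3199/38; sellers receive Ps = 3199/38 − 18 = 2515/38.
New quantity: Q = 675.25 − 6.5(3199/38) = 2433/19.

Buyers pay 3199/38, sellers receive 2515/38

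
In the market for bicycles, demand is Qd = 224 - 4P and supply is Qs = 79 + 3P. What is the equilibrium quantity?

Q* = 988/7

Set Qd = Qs: 224 - 4P = 79 + 3P.
145 = 7P, so P* = 145/7.
Q* = 224 − 4(145/7) = 988/7.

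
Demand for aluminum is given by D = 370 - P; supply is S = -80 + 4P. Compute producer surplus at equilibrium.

Producer surplus = 9800

Equilibrium: 370 - P = -80 + 4P gives P* = 90, Q* = 280.
Supply starts at P = 20 (where S = 0).
PS = ½(90 − 20)(280) = 9800.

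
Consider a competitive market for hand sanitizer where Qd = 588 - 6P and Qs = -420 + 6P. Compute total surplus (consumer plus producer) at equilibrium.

Equilibrium: 588 - 6P = -420 + 6P gives P* = 84, Q* = 84.
Demand choke price: P = 98; supply starts at P = 70.
CS = ½(98 − 84)(84) = 588; PS = ½(84 − 70)(84) = 588.

Total surplus = 1176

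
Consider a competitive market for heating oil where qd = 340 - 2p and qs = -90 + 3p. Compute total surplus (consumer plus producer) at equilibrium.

Total surplus = 11760

Equilibrium: 340 - 2p = -90 + 3p gives p* = 86, q* = 168.
Demand choke price: p = 170; supply starts at p = 30.
CS = ½(170 − 86)(168) = 7056; PS = ½(86 − 30)(168) = 4704.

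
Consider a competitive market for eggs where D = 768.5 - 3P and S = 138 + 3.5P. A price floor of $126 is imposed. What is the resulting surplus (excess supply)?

Equilibrium price would be P* = 97, so the floor at 126 binds.
At P = 126: D = 390.5, S = 579.
Surplus = 579 − 390.5 = 188.5.

Surplus = 188.5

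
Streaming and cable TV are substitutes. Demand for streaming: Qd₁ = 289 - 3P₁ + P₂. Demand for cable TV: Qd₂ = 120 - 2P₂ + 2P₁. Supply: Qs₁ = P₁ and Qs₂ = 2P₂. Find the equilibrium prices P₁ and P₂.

P₁ = 638/7, P₂ = 529/7

Market 1: 289 - 3P₁ + P₂ = P₁ → 4P₁ - P₂ = 289.
Market 2: 4P₂ - 2P₁ = 120.
Eliminating P₂: 4×(1) + 1×(2) gives 14P₁ = 1276, so P₁ = 638/7.
Back-substitute into (2): P₂ = (120 + 2×638/7) / 4 = 529/7.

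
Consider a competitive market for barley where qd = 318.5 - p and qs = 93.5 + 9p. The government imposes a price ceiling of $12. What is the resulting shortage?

Equilibrium price would be p* = 22.5, so the ceiling at 12 binds.
At p = 12: qd = 318.5 − 1(12) = 306.5, qs = 93.5 + 9(12) = 201.5.
Shortage = 306.5 − 201.5 = 105.

Shortage = 105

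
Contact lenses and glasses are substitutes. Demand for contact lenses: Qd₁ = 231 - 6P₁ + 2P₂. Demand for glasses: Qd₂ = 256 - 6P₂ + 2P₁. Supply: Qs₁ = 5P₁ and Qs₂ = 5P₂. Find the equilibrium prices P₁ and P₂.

P₁ = 3053/117, P₂ = 3278/117

Market 1: 231 - 6P₁ + 2P₂ = 5P₁ → 11P₁ - 2P₂ = 231.
Market 2: 11P₂ - 2P₁ = 256.
Eliminating P₂: 11×(1) + 2×(2) gives 117P₁ = 3053, so P₁ = 3053/117.
Back-substitute into (2): P₂ = (256 + 2×3053/117) / 11 = 3278/117.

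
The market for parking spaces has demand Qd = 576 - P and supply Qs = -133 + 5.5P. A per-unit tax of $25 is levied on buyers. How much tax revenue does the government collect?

Pre-tax equilibrium: P* = 1418/13, Q* = 6070/13.
Tax on buyers shifts demand to Qd = 576 − 1(P + 25) = 551 - P.
551 - P = -133 + 5.5P gives seller price Ps = 1368/13; buyers pay Pb = 1368/13 + 25 = 1693/13.
New quantity: Q = 576 − 1(1693/13) = 5795/13.
Revenue = 25 × 5795/13 = 144875/13.

Tax revenue = 144875/13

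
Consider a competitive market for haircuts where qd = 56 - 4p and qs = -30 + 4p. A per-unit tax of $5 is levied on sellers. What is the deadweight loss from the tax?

Deadweight loss = 25

Pre-tax equilibrium: p* = 10.75, q* = 13.
Tax on sellers shifts supply to qs = -30 + 4(p − 5) = -50 + 4p.
56 - 4p = -50 + 4p gives buyer price pb = 13.25; sellers receive ps = 13.25 − 5 = 8.25.
New quantity: q = 56 − 4(13.25) = 3.
DWL = ½ × 5 × (13 − 3) = 25.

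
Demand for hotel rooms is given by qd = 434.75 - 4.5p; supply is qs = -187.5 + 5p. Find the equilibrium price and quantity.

Set qd = qs: 434.75 - 4.5p = -187.5 + 5p.
622.25 = 9.5p, so p* = 65.5.
q* = 434.75 − 4.5(65.5) = 140.

p* = 65.5, q* = 140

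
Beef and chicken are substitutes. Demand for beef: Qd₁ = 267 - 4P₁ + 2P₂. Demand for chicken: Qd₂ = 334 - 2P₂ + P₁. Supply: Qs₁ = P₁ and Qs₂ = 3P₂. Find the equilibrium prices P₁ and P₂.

Market 1: 267 - 4P₁ + 2P₂ = P₁ → 5P₁ - 2P₂ = 267.
Market 2: 5P₂ - P₁ = 334.
Eliminating P₂: 5×(1) + 2×(2) gives 23P₁ = 2003, so P₁ = 2003/23.
Back-substitute into (2): P₂ = (334 + 1×2003/23) / 5 = 1937/23.

P₁ = 2003/23, P₂ = 1937/23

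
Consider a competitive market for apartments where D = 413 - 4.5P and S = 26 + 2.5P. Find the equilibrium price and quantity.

Set D = S: 413 - 4.5P = 26 + 2.5P.
387 = 7P, so P* = 387/7.
Q* = 413 − 4.5(387/7) = 2299/14.

P* = 387/7, Q* = 2299/14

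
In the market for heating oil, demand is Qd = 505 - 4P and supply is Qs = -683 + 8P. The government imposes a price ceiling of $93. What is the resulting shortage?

Shortage = 72

Equilibrium price would be P* = 99, so the ceiling at 93 binds.
At P = 93: Qd = 505 − 4(93) = 133, Qs = -683 + 8(93) = 61.
Shortage = 133 − 61 = 72.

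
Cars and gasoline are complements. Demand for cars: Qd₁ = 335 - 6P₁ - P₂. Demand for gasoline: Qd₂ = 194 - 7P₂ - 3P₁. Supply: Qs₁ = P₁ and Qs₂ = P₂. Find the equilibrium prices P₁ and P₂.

P₁ = 2486/53, P₂ = 353/53

Market 1: 335 - 6P₁ - P₂ = P₁ → 7P₁ + P₂ = 335.
Market 2: 8P₂ + 3P₁ = 194.
Eliminating P₂: 8×(1) − 1×(2) gives 53P₁ = 2486, so P₁ = 2486/53.
Back-substitute into (2): P₂ = (194 − 3×2486/53) / 8 = 353/53.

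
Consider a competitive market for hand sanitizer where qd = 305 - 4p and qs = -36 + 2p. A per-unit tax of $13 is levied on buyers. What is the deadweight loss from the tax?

Pre-tax equilibrium: p* = 341/6, q* = 233/3.
Tax on buyers shifts demand to qd = 305 − 4(p + 13) = 253 - 4p.
253 - 4p = -36 + 2p gives seller price ps = 289/6; buyers pay pb = 289/6 + 13 = 367/6.
New quantity: q = 305 − 4(367/6) = 181/3.
DWL = ½ × 13 × (233/3 − 181/3) = 338/3.

Deadweight loss = 338/3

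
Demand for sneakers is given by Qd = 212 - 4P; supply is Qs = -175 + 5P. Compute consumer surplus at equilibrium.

Consumer surplus = 200

Equilibrium: 212 - 4P = -175 + 5P gives P* = 43, Q* = 40.
Demand choke price (Qd = 0): P = 53.
CS = ½(53 − 43)(40) = 200.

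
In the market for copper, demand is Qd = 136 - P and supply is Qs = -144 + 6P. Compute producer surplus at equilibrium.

Equilibrium: 136 - P = -144 + 6P gives P* = 40, Q* = 96.
Supply starts at P = 24 (where Qs = 0).
PS = ½(40 − 24)(96) = 768.

Producer surplus = 768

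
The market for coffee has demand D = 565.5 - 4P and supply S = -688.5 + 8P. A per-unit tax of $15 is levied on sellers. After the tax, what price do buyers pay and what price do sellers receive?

Pre-tax equilibrium: P* = 104.5, Q* = 147.5.
Tax on sellers shifts supply to S = -688.5 + 8(P − 15) = -808.5 + 8P.
565.5 - 4P = -808.5 + 8P gives buyer price Pb = 114.5; sellers receive Ps = 114.5 − 15 = 99.5.
New quantity: Q = 565.5 − 4(114.5) = 107.5.

Buyers pay $114.5, sellers receive $99.5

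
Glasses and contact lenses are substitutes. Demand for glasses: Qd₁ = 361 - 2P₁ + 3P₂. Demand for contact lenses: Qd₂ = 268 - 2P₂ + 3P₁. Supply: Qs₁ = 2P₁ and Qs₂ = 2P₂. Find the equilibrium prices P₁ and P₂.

P₁ = 2248/7, P₂ = 2155/7

Market 1: 361 - 2P₁ + 3P₂ = 2P₁ → 4P₁ - 3P₂ = 361.
Market 2: 4P₂ - 3P₁ = 268.
Eliminating P₂: 4×(1) + 3×(2) gives 7P₁ = 2248, so P₁ = 2248/7.
Back-substitute into (2): P₂ = (268 + 3×2248/7) / 4 = 2155/7.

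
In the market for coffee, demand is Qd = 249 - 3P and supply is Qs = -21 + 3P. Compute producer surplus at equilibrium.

Producer surplus = 2166

Equilibrium: 249 - 3P = -21 + 3P gives P* = 45, Q* = 114.
Supply starts at P = 7 (where Qs = 0).
PS = ½(45 − 7)(114) = 2166.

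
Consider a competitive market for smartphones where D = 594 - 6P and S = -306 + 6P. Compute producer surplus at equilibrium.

Equilibrium: 594 - 6P = -306 + 6P gives P* = 75, Q* = 144.
Supply starts at P = 51 (where S = 0).
PS = ½(75 − 51)(144) = 1728.

Producer surplus = 1728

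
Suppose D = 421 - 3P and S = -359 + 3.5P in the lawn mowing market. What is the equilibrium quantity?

Set D = S: 421 - 3P = -359 + 3.5P.
780 = 6.5P, so P* = 120.
Q* = 421 − 3(120) = 61.

Q* = 61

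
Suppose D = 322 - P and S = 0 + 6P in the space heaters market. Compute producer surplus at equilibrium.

Equilibrium: 322 - P = 0 + 6P gives P* = 46, Q* = 276.
Supply starts at P = 0 (where S = 0).
PS = ½(46 − 0)(276) = 6348.

Producer surplus = 6348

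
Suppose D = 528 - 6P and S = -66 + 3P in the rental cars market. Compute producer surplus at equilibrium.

Producer surplus = 2904

Equilibrium: 528 - 6P = -66 + 3P gives P* = 66, Q* = 132.
Supply starts at P = 22 (where S = 0).
PS = ½(66 − 22)(132) = 2904.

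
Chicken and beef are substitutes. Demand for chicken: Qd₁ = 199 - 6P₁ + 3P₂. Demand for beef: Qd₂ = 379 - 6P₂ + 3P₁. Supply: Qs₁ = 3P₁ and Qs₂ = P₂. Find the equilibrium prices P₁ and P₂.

P₁ = 1265/27, P₂ = 668/9

Market 1: 199 - 6P₁ + 3P₂ = 3P₁ → 9P₁ - 3P₂ = 199.
Market 2: 7P₂ - 3P₁ = 379.
Eliminating P₂: 7×(1) + 3×(2) gives 54P₁ = 2530, so P₁ = 1265/27.
Back-substitute into (2): P₂ = (379 + 3×1265/27) / 7 = 668/9.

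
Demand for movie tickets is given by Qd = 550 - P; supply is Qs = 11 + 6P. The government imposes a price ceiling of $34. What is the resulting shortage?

Shortage = 301

Equilibrium price would be P* = 77, so the ceiling at 34 binds.
At P = 34: Qd = 550 − 1(34) = 516, Qs = 11 + 6(34) = 215.
Shortage = 516 − 215 = 301.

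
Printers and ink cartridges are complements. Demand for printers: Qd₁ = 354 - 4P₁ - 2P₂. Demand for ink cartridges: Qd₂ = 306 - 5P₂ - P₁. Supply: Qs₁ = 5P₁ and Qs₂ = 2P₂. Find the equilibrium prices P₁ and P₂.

Market 1: 354 - 4P₁ - 2P₂ = 5P₁ → 9P₁ + 2P₂ = 354.
Market 2: 7P₂ + P₁ = 306.
Eliminating P₂: 7×(1) − 2×(2) gives 61P₁ = 1866, so P₁ = 1866/61.
Back-substitute into (2): P₂ = (306 − 1×1866/61) / 7 = 2400/61.

P₁ = 1866/61, P₂ = 2400/61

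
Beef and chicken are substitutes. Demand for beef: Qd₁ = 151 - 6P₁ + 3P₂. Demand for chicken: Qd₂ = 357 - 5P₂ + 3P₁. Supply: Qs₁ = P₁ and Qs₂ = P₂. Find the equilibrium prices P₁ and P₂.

P₁ = 659/11, P₂ = 984/11

Market 1: 151 - 6P₁ + 3P₂ = P₁ → 7P₁ - 3P₂ = 151.
Market 2: 6P₂ - 3P₁ = 357.
Eliminating P₂: 6×(1) + 3×(2) gives 33P₁ = 1977, so P₁ = 659/11.
Back-substitute into (2): P₂ = (357 + 3×659/11) / 6 = 984/11.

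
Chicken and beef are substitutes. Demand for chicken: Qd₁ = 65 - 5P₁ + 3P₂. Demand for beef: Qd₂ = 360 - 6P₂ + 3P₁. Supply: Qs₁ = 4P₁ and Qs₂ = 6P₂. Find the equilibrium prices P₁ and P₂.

Market 1: 65 - 5P₁ + 3P₂ = 4P₁ → 9P₁ - 3P₂ = 65.
Market 2: 12P₂ - 3P₁ = 360.
Eliminating P₂: 12×(1) + 3×(2) gives 99P₁ = 1860, so P₁ = 620/33.
Back-substitute into (2): P₂ = (360 + 3×620/33) / 12 = 1145/33.

P₁ = 620/33, P₂ = 1145/33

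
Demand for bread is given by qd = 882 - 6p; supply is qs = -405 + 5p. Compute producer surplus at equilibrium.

Equilibrium: 882 - 6p = -405 + 5p gives p* = 117, q* = 180.
Supply starts at p = 81 (where qs = 0).
PS = ½(117 − 81)(180) = 3240.

Producer surplus = 3240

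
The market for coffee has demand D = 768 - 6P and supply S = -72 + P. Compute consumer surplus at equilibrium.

Equilibrium: 768 - 6P = -72 + P gives P* = 120, Q* = 48.
Demand choke price (D = 0): P = 128.
CS = ½(128 − 120)(48) = 192.

Consumer surplus = 192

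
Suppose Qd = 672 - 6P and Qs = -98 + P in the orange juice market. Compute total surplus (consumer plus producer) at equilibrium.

Total surplus = 84

Equilibrium: 672 - 6P = -98 + P gives P* = 110, Q* = 12.
Demand choke price: P = 112; supply starts at P = 98.
CS = ½(112 − 110)(12) = 12; PS = ½(110 − 98)(12) = 72.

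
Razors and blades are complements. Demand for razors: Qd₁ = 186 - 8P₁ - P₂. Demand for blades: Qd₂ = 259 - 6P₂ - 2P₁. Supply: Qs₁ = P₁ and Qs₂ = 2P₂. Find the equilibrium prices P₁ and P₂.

Market 1: 186 - 8P₁ - P₂ = P₁ → 9P₁ + P₂ = 186.
Market 2: 8P₂ + 2P₁ = 259.
Eliminating P₂: 8×(1) − 1×(2) gives 70P₁ = 1229, so P₁ = 1229/70.
Back-substitute into (2): P₂ = (259 − 2×1229/70) / 8 = 1959/70.

P₁ = 1229/70, P₂ = 1959/70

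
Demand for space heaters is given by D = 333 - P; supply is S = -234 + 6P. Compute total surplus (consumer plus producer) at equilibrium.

Equilibrium: 333 - P = -234 + 6P gives P* = 81, Q* = 252.
Demand choke price: P = 333; supply starts at P = 39.
CS = ½(333 − 81)(252) = 31752; PS = ½(81 − 39)(252) = 5292.

Total surplus = 37044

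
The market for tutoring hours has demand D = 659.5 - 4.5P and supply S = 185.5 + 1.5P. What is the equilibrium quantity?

Q* = 304

Set D = S: 659.5 - 4.5P = 185.5 + 1.5P.
474 = 6P, so P* = 79.
Q* = 659.5 − 4.5(79) = 304.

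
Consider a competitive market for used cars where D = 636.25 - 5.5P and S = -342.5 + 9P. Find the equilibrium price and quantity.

Set D = S: 636.25 - 5.5P = -342.5 + 9P.
978.75 = 14.5P, so P* = 67.5.
Q* = 636.25 − 5.5(67.5) = 265.

P* = 67.5, Q* = 265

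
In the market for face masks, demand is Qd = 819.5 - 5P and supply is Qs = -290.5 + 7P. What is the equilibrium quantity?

Q* = 357

Set Qd = Qs: 819.5 - 5P = -290.5 + 7P.
1110 = 12P, so P* = 92.5.
Q* = 819.5 − 5(92.5) = 357.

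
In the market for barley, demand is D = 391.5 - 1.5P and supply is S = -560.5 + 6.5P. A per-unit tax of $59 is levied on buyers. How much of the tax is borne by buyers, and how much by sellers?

Pre-tax equilibrium: P* = 119, Q* = 213.
Tax on buyers shifts demand to D = 391.5 − 1.5(P + 59) = 303 - 1.5P.
303 - 1.5P = -560.5 + 6.5P gives seller price Ps = 107.9375; buyers pay Pb = 107.9375 + 59 = 166.9375.
New quantity: Q = 391.5 − 1.5(166.9375) = 141.09375.
Buyer burden = 166.9375 − 119 = 47.9375; seller burden = 119 − 107.9375 = 11.0625.

Buyers bear $47.9375, sellers bear $11.0625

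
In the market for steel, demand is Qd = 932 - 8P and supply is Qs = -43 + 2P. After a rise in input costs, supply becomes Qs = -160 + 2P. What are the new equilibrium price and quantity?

P' = 109.2, Q' = 58.4

Original equilibrium: P* = 97.5, Q* = 152.
New equilibrium: 932 - 8P = -160 + 2P, so 1092 = 10P and P' = 109.2; Q' = 932 − 8(109.2) = 58.4.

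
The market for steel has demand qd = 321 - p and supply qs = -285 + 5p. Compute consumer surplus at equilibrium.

Consumer surplus = 24200

Equilibrium: 321 - p = -285 + 5p gives p* = 101, q* = 220.
Demand choke price (qd = 0): p = 321.
CS = ½(321 − 101)(220) = 24200.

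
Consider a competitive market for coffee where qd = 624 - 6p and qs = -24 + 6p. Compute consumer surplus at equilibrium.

Equilibrium: 624 - 6p = -24 + 6p gives p* = 54, q* = 300.
Demand choke price (qd = 0): p = 104.
CS = ½(104 − 54)(300) = 7500.

Consumer surplus = 7500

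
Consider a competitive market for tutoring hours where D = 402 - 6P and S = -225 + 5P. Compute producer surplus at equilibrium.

Producer surplus = 360

Equilibrium: 402 - 6P = -225 + 5P gives P* = 57, Q* = 60.
Supply starts at P = 45 (where S = 0).
PS = ½(57 − 45)(60) = 360.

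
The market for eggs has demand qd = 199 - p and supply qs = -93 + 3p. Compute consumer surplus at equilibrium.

Consumer surplus = 7938

Equilibrium: 199 - p = -93 + 3p gives p* = 73, q* = 126.
Demand choke price (qd = 0): p = 199.
CS = ½(199 − 73)(126) = 7938.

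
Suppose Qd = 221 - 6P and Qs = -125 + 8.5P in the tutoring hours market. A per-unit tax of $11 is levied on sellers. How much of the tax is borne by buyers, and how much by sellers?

Buyers bear 187/29, sellers bear 132/29

Pre-tax equilibrium: P* = 692/29, Q* = 2257/29.
Tax on sellers shifts supply to Qs = -125 + 8.5(P − 11) = -218.5 + 8.5P.
221 - 6P = -218.5 + 8.5P gives buyer price Pb = 879/29; sellers receive Ps = 879/29 − 11 = 560/29.
New quantity: Q = 221 − 6(879/29) = 1135/29.
Buyer burden = 879/29 − 692/29 = 187/29; seller burden = 692/29 − 560/29 = 132/29.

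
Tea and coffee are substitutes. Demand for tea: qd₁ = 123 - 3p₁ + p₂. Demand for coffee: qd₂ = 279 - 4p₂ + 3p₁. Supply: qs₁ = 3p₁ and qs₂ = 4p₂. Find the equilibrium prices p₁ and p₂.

p₁ = 421/15, p₂ = 45.4

Market 1: 123 - 3p₁ + p₂ = 3p₁ → 6p₁ - p₂ = 123.
Market 2: 8p₂ - 3p₁ = 279.
Eliminating p₂: 8×(1) + 1×(2) gives 45p₁ = 1263, so p₁ = 421/15.
Back-substitute into (2): p₂ = (279 + 3×421/15) / 8 = 45.4.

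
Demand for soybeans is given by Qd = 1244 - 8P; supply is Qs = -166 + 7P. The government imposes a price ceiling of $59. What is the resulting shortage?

Equilibrium price would be P* = 94, so the ceiling at 59 binds.
At P = 59: Qd = 1244 − 8(59) = 772, Qs = -166 + 7(59) = 247.
Shortage = 772 − 247 = 525.

Shortage = 525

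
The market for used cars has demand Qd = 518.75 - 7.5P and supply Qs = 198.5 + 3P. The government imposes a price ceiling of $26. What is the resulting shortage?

Shortage = 47.25

Equilibrium price would be P* = 30.5, so the ceiling at 26 binds.
At P = 26: Qd = 518.75 − 7.5(26) = 323.75, Qs = 198.5 + 3(26) = 276.5.
Shortage = 323.75 − 276.5 = 47.25.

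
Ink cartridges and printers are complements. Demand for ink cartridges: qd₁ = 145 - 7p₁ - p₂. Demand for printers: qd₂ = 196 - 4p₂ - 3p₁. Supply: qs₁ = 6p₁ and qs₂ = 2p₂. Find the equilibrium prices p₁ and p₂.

Market 1: 145 - 7p₁ - p₂ = 6p₁ → 13p₁ + p₂ = 145.
Market 2: 6p₂ + 3p₁ = 196.
Eliminating p₂: 6×(1) − 1×(2) gives 75p₁ = 674, so p₁ = 674/75.
Back-substitute into (2): p₂ = (196 − 3×674/75) / 6 = 2113/75.

p₁ = 674/75, p₂ = 2113/75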